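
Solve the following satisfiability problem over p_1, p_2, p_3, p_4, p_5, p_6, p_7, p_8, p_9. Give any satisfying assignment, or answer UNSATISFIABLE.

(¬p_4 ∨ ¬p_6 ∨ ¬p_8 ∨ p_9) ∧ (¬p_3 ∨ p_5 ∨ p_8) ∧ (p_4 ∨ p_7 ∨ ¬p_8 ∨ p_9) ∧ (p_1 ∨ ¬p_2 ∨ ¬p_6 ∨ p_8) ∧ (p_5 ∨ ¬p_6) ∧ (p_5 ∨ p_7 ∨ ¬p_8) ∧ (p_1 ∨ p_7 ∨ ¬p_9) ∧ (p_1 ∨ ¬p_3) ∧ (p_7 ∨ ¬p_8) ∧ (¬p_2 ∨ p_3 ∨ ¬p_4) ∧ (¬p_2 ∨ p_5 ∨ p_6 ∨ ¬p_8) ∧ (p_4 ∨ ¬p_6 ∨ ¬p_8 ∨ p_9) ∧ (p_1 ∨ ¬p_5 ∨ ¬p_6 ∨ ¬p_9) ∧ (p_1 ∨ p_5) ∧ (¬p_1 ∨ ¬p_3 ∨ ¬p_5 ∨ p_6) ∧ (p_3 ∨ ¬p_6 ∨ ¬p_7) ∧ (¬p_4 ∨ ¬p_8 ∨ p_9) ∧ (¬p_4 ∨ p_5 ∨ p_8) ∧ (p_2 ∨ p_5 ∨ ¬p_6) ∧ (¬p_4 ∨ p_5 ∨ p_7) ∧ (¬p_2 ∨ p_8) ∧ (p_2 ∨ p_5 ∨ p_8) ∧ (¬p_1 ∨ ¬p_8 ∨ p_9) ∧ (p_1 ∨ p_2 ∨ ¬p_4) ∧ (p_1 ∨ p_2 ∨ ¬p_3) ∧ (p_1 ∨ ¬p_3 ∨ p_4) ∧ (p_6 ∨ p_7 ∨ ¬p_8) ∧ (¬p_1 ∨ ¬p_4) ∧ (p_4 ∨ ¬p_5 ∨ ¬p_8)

Set p_1 = True.
  then (¬p_1 ∨ ¬p_4) forces p_4 = False.
Set p_2 = False.
Set p_3 = False.
Set p_5 = True.
  then (p_4 ∨ ¬p_5 ∨ ¬p_8) forces p_8 = False.
Set p_6 = True.
  then (p_3 ∨ ¬p_6 ∨ ¬p_7) forces p_7 = False.
Set p_9 = True.
All clauses satisfied.

p_1 = True, p_2 = False, p_3 = False, p_4 = False, p_5 = True, p_6 = True, p_7 = False, p_8 = False, p_9 = True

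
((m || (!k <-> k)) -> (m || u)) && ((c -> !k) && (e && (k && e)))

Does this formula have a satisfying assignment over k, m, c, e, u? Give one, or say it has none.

k=T, m=F, c=F, e=T, u=T

  (m || (!k <-> k)) -> (m || u) = True
    m || (!k <-> k) = False
      !k <-> k = False
        !k = False
    m || u = True
  (c -> !k) && (e && (k && e)) = True
    c -> !k = True
      !k = False
    e && (k && e) = True
      k && e = True
Both conjuncts True, so the formula holds.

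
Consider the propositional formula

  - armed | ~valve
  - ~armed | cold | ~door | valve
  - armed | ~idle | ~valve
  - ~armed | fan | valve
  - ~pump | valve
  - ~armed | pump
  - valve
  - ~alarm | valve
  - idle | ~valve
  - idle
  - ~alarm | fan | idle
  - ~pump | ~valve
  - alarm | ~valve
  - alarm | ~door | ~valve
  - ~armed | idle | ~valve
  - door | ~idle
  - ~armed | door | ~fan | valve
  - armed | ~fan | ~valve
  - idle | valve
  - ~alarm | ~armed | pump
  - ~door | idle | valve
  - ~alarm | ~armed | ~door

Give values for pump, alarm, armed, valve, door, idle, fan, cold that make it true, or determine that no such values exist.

UNSATISFIABLE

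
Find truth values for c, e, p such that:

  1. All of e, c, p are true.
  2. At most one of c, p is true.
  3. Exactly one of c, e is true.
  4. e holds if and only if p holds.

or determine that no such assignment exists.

Unsatisfiable

Case c = True:
  (1) forces e = True.
  Constraint (3) is violated (c=T, e=T) — contradiction.
Case c = False:
  Constraint (1) is violated (c=F) — contradiction.
Both cases fail — unsatisfiable.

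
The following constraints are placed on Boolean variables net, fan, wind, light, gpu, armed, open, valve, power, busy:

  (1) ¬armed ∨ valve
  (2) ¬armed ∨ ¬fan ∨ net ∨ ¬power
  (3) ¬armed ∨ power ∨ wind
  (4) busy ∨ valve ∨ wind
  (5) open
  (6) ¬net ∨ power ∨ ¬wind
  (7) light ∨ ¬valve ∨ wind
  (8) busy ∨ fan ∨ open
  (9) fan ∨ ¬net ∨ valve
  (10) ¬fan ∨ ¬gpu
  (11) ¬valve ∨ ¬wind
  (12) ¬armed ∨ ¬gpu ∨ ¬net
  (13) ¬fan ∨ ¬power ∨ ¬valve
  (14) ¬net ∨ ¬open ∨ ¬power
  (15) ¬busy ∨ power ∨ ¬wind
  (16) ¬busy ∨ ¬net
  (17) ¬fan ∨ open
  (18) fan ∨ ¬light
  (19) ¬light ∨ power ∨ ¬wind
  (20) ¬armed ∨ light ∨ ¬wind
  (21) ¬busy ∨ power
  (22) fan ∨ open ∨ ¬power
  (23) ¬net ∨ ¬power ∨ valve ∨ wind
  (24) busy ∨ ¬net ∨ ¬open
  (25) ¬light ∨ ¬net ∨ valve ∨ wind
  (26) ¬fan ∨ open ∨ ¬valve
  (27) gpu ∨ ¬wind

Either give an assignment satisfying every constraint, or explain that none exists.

net = False; fan = True; wind = False; light = True; gpu = False; armed = False; open = True; valve = True; power = False; busy = False

Unit clause (open) forces open = True.
Set net = False.
Set fan = True.
  then (¬fan ∨ ¬gpu) forces gpu = False.
  then (gpu ∨ ¬wind) forces wind = False.
Set light = True.
Set armed = False.
Set valve = True.
  then (¬fan ∨ ¬power ∨ ¬valve) forces power = False.
  then (¬busy ∨ power) forces busy = False.
All clauses satisfied.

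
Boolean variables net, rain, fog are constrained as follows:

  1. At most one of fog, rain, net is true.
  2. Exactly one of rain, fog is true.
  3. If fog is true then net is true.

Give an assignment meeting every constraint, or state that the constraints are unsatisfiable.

net: False, rain: True, fog: False

  (1) {fog, rain, net}: 1 true — at most one ✓
  (2) {rain, fog}: 1 true — exactly one ✓
  (3) fog=F ⇒ net: vacuous ✓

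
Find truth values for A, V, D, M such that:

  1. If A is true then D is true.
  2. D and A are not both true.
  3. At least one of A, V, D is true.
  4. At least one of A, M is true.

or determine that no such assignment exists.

A=F, V=T, D=T, M=T

  (1) A=F ⇒ D: vacuous ✓
  (2) D=T, A=F — not both ✓
  (3) {A, V, D}: 2 true — at least one ✓
  (4) {A, M}: 1 true — at least one ✓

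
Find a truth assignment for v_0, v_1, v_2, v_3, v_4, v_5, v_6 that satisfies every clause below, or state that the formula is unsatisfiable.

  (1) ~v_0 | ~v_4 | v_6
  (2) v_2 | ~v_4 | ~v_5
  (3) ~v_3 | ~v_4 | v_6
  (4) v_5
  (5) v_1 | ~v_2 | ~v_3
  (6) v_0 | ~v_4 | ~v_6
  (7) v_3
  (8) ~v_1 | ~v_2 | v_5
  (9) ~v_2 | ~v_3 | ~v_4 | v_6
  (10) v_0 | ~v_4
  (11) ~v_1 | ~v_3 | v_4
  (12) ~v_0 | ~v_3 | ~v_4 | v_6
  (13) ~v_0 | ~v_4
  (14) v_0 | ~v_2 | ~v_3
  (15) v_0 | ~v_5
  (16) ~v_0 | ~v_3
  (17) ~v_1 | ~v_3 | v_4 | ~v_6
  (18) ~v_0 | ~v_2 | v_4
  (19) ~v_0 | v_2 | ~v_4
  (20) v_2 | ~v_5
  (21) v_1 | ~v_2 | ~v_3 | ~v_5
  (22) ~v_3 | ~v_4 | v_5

Case v_3 = True:
  (v_5) forces v_5 = True.
  (v_0 | ~v_5) forces v_0 = True.
  Clause (~v_0 | ~v_3) is falsified — contradiction.
Case v_3 = False:
  Clause (v_3) is falsified — contradiction.
Both cases fail, so the formula is unsatisfiable.

Unsatisfiable — no assignment works.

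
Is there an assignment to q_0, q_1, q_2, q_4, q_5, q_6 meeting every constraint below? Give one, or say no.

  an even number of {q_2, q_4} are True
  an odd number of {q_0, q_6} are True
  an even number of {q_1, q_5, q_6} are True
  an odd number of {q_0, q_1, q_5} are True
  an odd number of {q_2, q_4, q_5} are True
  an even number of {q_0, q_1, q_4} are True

q_0 = False; q_1 = False; q_2 = False; q_4 = False; q_5 = True; q_6 = True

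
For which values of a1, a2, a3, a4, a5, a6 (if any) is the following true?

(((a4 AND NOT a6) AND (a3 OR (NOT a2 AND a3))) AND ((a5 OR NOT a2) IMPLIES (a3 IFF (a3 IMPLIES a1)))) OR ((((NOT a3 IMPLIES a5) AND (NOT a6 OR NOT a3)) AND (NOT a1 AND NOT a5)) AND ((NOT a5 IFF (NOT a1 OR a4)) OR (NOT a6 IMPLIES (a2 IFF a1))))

a1 = True, a2 = False, a3 = True, a4 = True, a5 = False, a6 = False

  (((a4 AND NOT a6) AND (a3 OR (NOT a2 AND a3))) AND ((a5 OR NOT a2) IMPLIES (a3 IFF (a3 IMPLIES a1)))) OR ((((NOT a3 IMPLIES a5) AND (NOT a6 OR NOT a3)) AND (NOT a1 AND NOT a5)) AND ((NOT a5 IFF (NOT a1 OR a4)) OR (NOT a6 IMPLIES (a2 IFF a1)))) = True
    ((a4 AND NOT a6) AND (a3 OR (NOT a2 AND a3))) AND ((a5 OR NOT a2) IMPLIES (a3 IFF (a3 IMPLIES a1))) = True
      (a4 AND NOT a6) AND (a3 OR (NOT a2 AND a3)) = True
        a4 AND NOT a6 = True
          NOT a6 = True
        a3 OR (NOT a2 AND a3) = True
          NOT a2 AND a3 = True
            NOT a2 = True
      (a5 OR NOT a2) IMPLIES (a3 IFF (a3 IMPLIES a1)) = True
        a5 OR NOT a2 = True
          NOT a2 = True
        a3 IFF (a3 IMPLIES a1) = True
          a3 IMPLIES a1 = True
    (((NOT a3 IMPLIES a5) AND (NOT a6 OR NOT a3)) AND (NOT a1 AND NOT a5)) AND ((NOT a5 IFF (NOT a1 OR a4)) OR (NOT a6 IMPLIES (a2 IFF a1))) = False
      ((NOT a3 IMPLIES a5) AND (NOT a6 OR NOT a3)) AND (NOT a1 AND NOT a5) = False
        (NOT a3 IMPLIES a5) AND (NOT a6 OR NOT a3) = True
          NOT a3 IMPLIES a5 = True
            NOT a3 = False
          NOT a6 OR NOT a3 = True
            NOT a6 = True
            NOT a3 = False
        NOT a1 AND NOT a5 = False
          NOT a1 = False
          NOT a5 = True
      (NOT a5 IFF (NOT a1 OR a4)) OR (NOT a6 IMPLIES (a2 IFF a1)) = True
        NOT a5 IFF (NOT a1 OR a4) = True
          NOT a5 = True
          NOT a1 OR a4 = True
            NOT a1 = False
        NOT a6 IMPLIES (a2 IFF a1) = False
          NOT a6 = True
          a2 IFF a1 = False
The formula evaluates to True.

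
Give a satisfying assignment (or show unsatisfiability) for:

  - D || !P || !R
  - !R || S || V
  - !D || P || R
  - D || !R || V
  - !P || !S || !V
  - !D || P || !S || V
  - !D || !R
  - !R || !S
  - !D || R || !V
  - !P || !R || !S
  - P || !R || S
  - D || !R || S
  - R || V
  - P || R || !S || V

R = False, S = False, P = True, V = True, D = False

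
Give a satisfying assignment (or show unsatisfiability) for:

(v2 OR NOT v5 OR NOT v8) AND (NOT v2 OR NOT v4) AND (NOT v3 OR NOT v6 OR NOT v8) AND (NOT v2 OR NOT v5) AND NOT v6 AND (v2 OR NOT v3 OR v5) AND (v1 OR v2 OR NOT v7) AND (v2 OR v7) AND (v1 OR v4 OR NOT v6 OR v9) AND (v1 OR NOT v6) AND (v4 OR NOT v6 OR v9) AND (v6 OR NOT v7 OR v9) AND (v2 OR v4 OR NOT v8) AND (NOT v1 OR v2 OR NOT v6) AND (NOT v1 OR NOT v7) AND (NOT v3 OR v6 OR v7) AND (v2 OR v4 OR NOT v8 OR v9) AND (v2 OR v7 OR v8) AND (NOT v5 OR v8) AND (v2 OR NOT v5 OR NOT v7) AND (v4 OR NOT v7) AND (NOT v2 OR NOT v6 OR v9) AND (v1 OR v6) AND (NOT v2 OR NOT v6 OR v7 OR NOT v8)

v1 = True, v2 = True, v3 = False, v4 = False, v5 = False, v6 = False, v7 = False, v8 = False, v9 = False

Unit clause (NOT v6) forces v6 = False.
In (v1 OR v6) only v1 is left, so v1 = True.
In (NOT v1 OR NOT v7) only NOT v7 is left, so v7 = False.
In (NOT v3 OR v6 OR v7) only NOT v3 is left, so v3 = False.
In (v2 OR v7) only v2 is left, so v2 = True.
In (NOT v2 OR NOT v4) only NOT v4 is left, so v4 = False.
In (NOT v2 OR NOT v5) only NOT v5 is left, so v5 = False.
Set v8 = False.
Set v9 = False.
All clauses satisfied.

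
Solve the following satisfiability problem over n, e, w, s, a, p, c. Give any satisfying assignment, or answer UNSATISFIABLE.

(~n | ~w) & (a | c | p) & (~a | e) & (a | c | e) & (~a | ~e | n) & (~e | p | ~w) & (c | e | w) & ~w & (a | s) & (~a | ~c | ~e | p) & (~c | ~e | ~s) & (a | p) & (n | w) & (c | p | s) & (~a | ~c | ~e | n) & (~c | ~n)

Unit clause (~w) forces w = False.
In (n | w) only n is left, so n = True.
In (~c | ~n) only ~c is left, so c = False.
In (c | e | w) only e is left, so e = True.
Set s = True.
Set a = False.
  then (a | c | p) forces p = True.
All clauses satisfied.

n = True; e = True; w = False; s = True; a = False; p = True; c = False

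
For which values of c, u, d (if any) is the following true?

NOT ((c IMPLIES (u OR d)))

c = True, u = False, d = False

  NOT ((c IMPLIES (u OR d))) = True
    c IMPLIES (u OR d) = False
      u OR d = False
The formula evaluates to True.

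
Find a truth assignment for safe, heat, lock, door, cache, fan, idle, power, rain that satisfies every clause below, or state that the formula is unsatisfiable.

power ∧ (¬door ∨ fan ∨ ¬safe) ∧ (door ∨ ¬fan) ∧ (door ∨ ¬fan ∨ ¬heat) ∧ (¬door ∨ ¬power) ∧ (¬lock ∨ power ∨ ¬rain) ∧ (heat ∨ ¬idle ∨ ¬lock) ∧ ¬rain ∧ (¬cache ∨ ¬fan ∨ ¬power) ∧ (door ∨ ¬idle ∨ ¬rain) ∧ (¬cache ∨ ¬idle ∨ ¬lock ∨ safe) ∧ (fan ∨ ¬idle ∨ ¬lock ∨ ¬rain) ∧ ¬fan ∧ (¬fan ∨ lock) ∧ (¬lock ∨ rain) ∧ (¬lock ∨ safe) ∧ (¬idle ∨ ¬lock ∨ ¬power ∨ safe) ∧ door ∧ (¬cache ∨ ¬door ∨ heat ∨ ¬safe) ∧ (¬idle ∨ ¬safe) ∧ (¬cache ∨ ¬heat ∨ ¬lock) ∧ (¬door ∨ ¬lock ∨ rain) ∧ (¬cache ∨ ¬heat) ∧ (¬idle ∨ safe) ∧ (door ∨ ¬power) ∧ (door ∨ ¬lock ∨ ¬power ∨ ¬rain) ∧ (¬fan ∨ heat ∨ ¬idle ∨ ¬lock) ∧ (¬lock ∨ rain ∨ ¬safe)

No satisfying assignment exists.

Case door = True:
  (power) forces power = True.
  Clause (¬door ∨ ¬power) is falsified — contradiction.
Case door = False:
  Clause (door) is falsified — contradiction.
Both cases fail, so the formula is unsatisfiable.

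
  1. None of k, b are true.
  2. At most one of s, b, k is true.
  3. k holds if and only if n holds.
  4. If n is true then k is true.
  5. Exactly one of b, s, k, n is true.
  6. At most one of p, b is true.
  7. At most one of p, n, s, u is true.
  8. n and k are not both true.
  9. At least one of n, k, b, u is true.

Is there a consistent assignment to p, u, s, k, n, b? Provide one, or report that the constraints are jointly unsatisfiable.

UNSATISFIABLE

Case k = True:
  Constraint (1) is violated (k=T) — contradiction.
Case k = False:
  (1) forces b = False.
  (3) with k=F forces n = False.
  (5) with b=F, k=F, n=F forces s = True.
  (7) with s=T forces p = False.
  (7) with s=T forces u = False.
  Constraint (9) is violated (n=F, k=F, b=F, u=F) — contradiction.
Both cases fail — unsatisfiable.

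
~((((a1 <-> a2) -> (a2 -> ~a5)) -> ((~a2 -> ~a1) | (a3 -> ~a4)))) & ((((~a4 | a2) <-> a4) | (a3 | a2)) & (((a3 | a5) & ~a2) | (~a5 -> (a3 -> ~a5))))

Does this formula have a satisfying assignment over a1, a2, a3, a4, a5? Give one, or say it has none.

a1 = True; a2 = False; a3 = True; a4 = True; a5 = True

  ~((((a1 <-> a2) -> (a2 -> ~a5)) -> ((~a2 -> ~a1) | (a3 -> ~a4)))) = True
    ((a1 <-> a2) -> (a2 -> ~a5)) -> ((~a2 -> ~a1) | (a3 -> ~a4)) = False
      (a1 <-> a2) -> (a2 -> ~a5) = True
        a1 <-> a2 = False
        a2 -> ~a5 = True
          ~a5 = False
      (~a2 -> ~a1) | (a3 -> ~a4) = False
        ~a2 -> ~a1 = False
          ~a2 = True
          ~a1 = False
        a3 -> ~a4 = False
          ~a4 = False
  (((~a4 | a2) <-> a4) | (a3 | a2)) & (((a3 | a5) & ~a2) | (~a5 -> (a3 -> ~a5))) = True
    ((~a4 | a2) <-> a4) | (a3 | a2) = True
      (~a4 | a2) <-> a4 = False
        ~a4 | a2 = False
          ~a4 = False
      a3 | a2 = True
    ((a3 | a5) & ~a2) | (~a5 -> (a3 -> ~a5)) = True
      (a3 | a5) & ~a2 = True
        a3 | a5 = True
        ~a2 = True
      ~a5 -> (a3 -> ~a5) = True
        ~a5 = False
        a3 -> ~a5 = False
          ~a5 = False
Both conjuncts True, so the formula holds.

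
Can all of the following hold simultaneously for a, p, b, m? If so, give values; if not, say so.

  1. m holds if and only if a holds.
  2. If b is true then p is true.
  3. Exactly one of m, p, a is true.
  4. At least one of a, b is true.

a=F, p=T, b=T, m=F

  (1) m=F, a=F — same ✓
  (2) b=T ⇒ p: T ✓
  (3) {m, p, a}: 1 true — exactly one ✓
  (4) {a, b}: 1 true — at least one ✓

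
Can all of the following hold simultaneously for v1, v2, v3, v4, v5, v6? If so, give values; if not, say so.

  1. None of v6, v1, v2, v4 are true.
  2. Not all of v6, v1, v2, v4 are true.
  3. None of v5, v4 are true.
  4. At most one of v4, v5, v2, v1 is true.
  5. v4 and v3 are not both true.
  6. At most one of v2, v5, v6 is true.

v1 = False, v2 = False, v3 = True, v4 = False, v5 = False, v6 = False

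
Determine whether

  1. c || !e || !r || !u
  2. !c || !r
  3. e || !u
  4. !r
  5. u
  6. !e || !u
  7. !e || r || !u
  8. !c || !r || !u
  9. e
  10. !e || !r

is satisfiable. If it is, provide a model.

UNSATISFIABLE

Case u = True:
  (e || !u) forces e = True.
  Clause (!e || !u) is falsified — contradiction.
Case u = False:
  Clause (u) is falsified — contradiction.
Both cases fail, so the formula is unsatisfiable.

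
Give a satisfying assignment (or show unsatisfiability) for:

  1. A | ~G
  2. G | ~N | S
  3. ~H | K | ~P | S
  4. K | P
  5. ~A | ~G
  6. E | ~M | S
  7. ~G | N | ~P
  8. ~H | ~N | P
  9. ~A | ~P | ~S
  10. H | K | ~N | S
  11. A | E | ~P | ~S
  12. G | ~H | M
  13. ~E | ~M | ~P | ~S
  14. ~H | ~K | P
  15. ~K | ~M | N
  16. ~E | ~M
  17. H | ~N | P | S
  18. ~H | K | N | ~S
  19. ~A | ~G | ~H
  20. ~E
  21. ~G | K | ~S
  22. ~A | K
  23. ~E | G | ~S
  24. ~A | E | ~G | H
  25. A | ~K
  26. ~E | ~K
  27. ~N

M = False, E = False, N = False, S = True, H = False, P = False, A = True, K = True, G = False

Unit clause (~E) forces E = False.
Unit clause (~N) forces N = False.
Set M = False.
Set S = True.
Try H = True:
  (G | ~H | M) forces G = True.
  (A | ~G) forces A = True.
  clause (~A | ~G) is falsified — backtrack.
So H = False.
Set P = False.
  then (K | P) forces K = True.
  then (A | ~K) forces A = True.
  then (~A | ~G) forces G = False.
All clauses satisfied.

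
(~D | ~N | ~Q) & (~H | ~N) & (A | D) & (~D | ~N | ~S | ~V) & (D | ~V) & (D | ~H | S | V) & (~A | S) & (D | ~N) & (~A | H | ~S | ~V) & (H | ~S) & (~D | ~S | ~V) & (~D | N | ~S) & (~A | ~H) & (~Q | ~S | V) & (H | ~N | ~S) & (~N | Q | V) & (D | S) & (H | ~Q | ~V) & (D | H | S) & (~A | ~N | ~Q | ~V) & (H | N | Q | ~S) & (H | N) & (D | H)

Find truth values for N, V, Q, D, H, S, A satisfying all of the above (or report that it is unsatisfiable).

Set N = False.
  then (H | N) forces H = True.
  then (~A | ~H) forces A = False.
  then (A | D) forces D = True.
  then (~D | N | ~S) forces S = False.
Set V = False.
Set Q = False.
All clauses satisfied.

N=F, V=F, Q=F, D=T, H=T, S=F, A=F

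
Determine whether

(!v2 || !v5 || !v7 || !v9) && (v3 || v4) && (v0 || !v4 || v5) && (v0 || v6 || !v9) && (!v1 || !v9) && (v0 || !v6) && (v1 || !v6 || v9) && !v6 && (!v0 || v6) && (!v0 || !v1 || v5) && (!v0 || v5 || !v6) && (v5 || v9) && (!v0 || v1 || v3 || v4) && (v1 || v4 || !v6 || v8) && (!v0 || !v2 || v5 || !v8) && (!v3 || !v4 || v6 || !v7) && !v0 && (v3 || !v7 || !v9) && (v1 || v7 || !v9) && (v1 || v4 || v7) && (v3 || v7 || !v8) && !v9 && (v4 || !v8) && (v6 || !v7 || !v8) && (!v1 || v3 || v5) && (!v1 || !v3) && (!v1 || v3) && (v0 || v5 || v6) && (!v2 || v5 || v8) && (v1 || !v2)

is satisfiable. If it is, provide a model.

v0 = False; v1 = False; v2 = False; v3 = True; v4 = True; v5 = True; v6 = False; v7 = False; v8 = False; v9 = False

Unit clause (!v6) forces v6 = False.
In (!v0 || v6) only !v0 is left, so v0 = False.
Unit clause (!v9) forces v9 = False.
In (v0 || v5 || v6) only v5 is left, so v5 = True.
Try v1 = True:
  (!v1 || !v3) forces v3 = False.
  clause (!v1 || v3) is falsified — backtrack.
So v1 = False.
  then (v1 || !v2) forces v2 = False.
Set v3 = True.
Set v4 = True.
  then (!v3 || !v4 || v6 || !v7) forces v7 = False.
Set v8 = False.
All clauses satisfied.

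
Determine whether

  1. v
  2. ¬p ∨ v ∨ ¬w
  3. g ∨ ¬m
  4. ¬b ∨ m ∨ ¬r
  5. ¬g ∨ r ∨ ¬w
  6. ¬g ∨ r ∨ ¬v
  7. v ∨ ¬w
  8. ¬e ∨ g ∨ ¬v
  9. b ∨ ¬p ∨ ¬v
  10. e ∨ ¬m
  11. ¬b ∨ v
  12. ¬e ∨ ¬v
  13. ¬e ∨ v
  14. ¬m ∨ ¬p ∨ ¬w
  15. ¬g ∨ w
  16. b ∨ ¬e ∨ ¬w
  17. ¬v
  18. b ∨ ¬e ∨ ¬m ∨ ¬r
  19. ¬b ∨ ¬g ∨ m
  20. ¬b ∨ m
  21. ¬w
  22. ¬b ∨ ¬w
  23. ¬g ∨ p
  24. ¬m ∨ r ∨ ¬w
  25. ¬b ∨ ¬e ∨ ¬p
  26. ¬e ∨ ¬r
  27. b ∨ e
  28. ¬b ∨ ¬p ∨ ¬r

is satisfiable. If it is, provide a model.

The formula is unsatisfiable.

Case v = True:
  Clause (¬v) is falsified — contradiction.
Case v = False:
  Clause (v) is falsified — contradiction.
Both cases fail, so the formula is unsatisfiable.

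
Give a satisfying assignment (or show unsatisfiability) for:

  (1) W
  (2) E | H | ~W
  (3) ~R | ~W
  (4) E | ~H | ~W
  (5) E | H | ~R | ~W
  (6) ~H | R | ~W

Unit clause (W) forces W = True.
In (~R | ~W) only ~R is left, so R = False.
In (~H | R | ~W) only ~H is left, so H = False.
In (E | H | ~W) only E is left, so E = True.
Check each clause:
  (W): W holds.
  (E | H | ~W): E holds.
  (~R | ~W): ~R holds.
  (E | ~H | ~W): E holds.
  (E | H | ~R | ~W): E holds.
  (~H | R | ~W): ~H holds.
All clauses satisfied.

H=F, R=F, W=T, E=T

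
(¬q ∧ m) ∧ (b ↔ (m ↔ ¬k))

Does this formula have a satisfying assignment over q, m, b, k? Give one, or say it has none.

q: False, m: True, b: True, k: False

  ¬q ∧ m = True
    ¬q = True
  b ↔ (m ↔ ¬k) = True
    m ↔ ¬k = True
      ¬k = True
Both conjuncts True, so the formula holds.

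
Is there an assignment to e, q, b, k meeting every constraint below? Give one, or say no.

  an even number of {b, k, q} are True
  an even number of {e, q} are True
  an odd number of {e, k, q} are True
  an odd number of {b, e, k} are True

Adding constraints 1, 2, 4 mod 2: every variable appears an even number of times on the left, so the left side is 0.
But the right sides sum to 1 (mod 2). 0 ≠ 1 — the system is inconsistent.

Unsatisfiable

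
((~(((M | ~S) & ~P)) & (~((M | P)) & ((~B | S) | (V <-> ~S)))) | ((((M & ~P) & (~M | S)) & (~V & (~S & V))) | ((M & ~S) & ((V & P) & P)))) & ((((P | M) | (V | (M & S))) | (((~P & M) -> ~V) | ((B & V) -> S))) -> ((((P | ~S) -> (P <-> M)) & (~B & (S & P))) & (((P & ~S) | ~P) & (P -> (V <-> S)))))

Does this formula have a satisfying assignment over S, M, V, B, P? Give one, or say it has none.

No satisfying assignment exists.

The conjunct (((P | M) | (V | (M & S))) | (((~P & M) -> ~V) | ((B & V) -> S))) -> ((((P | ~S) -> (P <-> M)) & (~B & (S & P))) & (((P & ~S) | ~P) & (P -> (V <-> S)))) is unsatisfiable on its own:
  P = True: simplifies to (M & (~B & S)) & (~S & (V <-> S)).
    S = True: the conjunct ~S is False.
    S = False: the conjunct S is False.
  P = False: simplifies to ~(((M | (V | (M & S))) | ((M -> ~V) | ((B & V) -> S)))).
    M = True: this becomes ~((True | (~V | ((B & V) -> S)))) = False.
    M = False: this becomes ~((V | True)) = False.
So the whole conjunction is unsatisfiable.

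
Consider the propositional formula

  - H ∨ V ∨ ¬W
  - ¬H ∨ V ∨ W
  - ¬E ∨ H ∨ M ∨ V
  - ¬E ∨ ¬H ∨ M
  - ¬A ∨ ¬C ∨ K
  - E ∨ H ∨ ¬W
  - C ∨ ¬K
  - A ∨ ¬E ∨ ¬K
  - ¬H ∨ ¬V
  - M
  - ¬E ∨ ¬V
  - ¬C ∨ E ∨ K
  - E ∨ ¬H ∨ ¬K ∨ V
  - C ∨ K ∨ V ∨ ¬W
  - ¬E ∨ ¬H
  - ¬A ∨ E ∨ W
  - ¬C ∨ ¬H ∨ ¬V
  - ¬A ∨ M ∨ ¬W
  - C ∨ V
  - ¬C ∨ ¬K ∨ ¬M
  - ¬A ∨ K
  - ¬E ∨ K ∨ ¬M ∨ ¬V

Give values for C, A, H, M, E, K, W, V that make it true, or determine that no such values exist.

C = False, A = False, H = False, M = True, E = False, K = False, W = False, V = True

Unit clause (M) forces M = True.
Set C = False.
  then (C ∨ ¬K) forces K = False.
  then (C ∨ V) forces V = True.
  then (¬A ∨ K) forces A = False.
  then (¬E ∨ K ∨ ¬M ∨ ¬V) forces E = False.
  then (¬H ∨ ¬V) forces H = False.
  then (E ∨ H ∨ ¬W) forces W = False.
All clauses satisfied.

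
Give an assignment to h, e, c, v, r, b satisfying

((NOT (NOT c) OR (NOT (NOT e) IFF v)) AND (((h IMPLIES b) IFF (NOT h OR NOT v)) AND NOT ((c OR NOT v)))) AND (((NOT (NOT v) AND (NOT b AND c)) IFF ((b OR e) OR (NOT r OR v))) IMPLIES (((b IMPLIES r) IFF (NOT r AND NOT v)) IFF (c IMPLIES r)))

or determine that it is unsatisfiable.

h = False; e = True; c = False; v = True; r = False; b = True

  (NOT (NOT c) OR (NOT (NOT e) IFF v)) AND (((h IMPLIES b) IFF (NOT h OR NOT v)) AND NOT ((c OR NOT v))) = True
    NOT (NOT c) OR (NOT (NOT e) IFF v) = True
      NOT (NOT c) = False
        NOT c = True
      NOT (NOT e) IFF v = True
        NOT (NOT e) = True
          NOT e = False
    ((h IMPLIES b) IFF (NOT h OR NOT v)) AND NOT ((c OR NOT v)) = True
      (h IMPLIES b) IFF (NOT h OR NOT v) = True
        h IMPLIES b = True
        NOT h OR NOT v = True
          NOT h = True
          NOT v = False
      NOT ((c OR NOT v)) = True
        c OR NOT v = False
          NOT v = False
  ((NOT (NOT v) AND (NOT b AND c)) IFF ((b OR e) OR (NOT r OR v))) IMPLIES (((b IMPLIES r) IFF (NOT r AND NOT v)) IFF (c IMPLIES r)) = True
    (NOT (NOT v) AND (NOT b AND c)) IFF ((b OR e) OR (NOT r OR v)) = False
      NOT (NOT v) AND (NOT b AND c) = False
        NOT (NOT v) = True
          NOT v = False
        NOT b AND c = False
          NOT b = False
      (b OR e) OR (NOT r OR v) = True
        b OR e = True
        NOT r OR v = True
          NOT r = True
    ((b IMPLIES r) IFF (NOT r AND NOT v)) IFF (c IMPLIES r) = True
      (b IMPLIES r) IFF (NOT r AND NOT v) = True
        b IMPLIES r = False
        NOT r AND NOT v = False
          NOT r = True
          NOT v = False
      c IMPLIES r = True
Both conjuncts True, so the formula holds.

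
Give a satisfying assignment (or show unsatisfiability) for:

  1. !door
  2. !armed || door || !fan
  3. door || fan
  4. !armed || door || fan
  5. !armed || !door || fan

Unit clause (!door) forces door = False.
In (door || fan) only fan is left, so fan = True.
In (!armed || door || !fan) only !armed is left, so armed = False.
All clauses satisfied.

door = False, armed = False, fan = True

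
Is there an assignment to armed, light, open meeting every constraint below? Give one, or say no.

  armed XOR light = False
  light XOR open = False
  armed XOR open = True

Adding constraints 1, 2, 3 mod 2: every variable appears an even number of times on the left, so the left side is 0.
But the right sides sum to 1 (mod 2). 0 ≠ 1 — the system is inconsistent.

UNSATISFIABLE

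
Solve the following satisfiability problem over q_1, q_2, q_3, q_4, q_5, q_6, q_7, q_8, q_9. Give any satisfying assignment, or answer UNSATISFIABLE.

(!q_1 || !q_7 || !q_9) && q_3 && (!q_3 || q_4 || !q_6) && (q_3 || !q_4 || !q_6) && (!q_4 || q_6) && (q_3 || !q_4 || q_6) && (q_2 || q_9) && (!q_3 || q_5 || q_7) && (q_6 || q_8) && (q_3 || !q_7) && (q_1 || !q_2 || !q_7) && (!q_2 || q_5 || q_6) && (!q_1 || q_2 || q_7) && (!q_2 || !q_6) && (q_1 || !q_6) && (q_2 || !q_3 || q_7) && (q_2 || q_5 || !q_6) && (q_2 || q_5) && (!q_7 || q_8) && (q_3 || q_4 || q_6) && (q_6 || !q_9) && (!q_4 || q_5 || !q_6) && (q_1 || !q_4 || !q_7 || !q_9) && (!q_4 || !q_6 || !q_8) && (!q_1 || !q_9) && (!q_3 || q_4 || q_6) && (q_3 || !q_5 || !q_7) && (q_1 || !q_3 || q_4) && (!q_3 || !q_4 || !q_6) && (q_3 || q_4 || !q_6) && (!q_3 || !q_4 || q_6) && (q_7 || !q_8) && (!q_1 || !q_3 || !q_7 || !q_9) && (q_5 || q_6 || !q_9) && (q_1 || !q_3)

Case q_4 = True:
  (q_3) forces q_3 = True.
  (!q_4 || q_6) forces q_6 = True.
  Clause (!q_3 || !q_4 || !q_6) is falsified — contradiction.
Case q_4 = False:
  (q_3) forces q_3 = True.
  (!q_3 || q_4 || !q_6) forces q_6 = False.
  Clause (!q_3 || q_4 || q_6) is falsified — contradiction.
Both cases fail, so the formula is unsatisfiable.

UNSATISFIABLE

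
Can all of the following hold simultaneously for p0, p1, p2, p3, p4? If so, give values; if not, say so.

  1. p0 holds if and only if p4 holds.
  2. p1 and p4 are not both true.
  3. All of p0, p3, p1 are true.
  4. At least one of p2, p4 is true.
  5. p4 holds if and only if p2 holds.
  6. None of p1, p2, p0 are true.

The formula is unsatisfiable.

Case p0 = True:
  Constraint (6) is violated (p0=T) — contradiction.
Case p0 = False:
  Constraint (3) is violated (p0=F) — contradiction.
Both cases fail — unsatisfiable.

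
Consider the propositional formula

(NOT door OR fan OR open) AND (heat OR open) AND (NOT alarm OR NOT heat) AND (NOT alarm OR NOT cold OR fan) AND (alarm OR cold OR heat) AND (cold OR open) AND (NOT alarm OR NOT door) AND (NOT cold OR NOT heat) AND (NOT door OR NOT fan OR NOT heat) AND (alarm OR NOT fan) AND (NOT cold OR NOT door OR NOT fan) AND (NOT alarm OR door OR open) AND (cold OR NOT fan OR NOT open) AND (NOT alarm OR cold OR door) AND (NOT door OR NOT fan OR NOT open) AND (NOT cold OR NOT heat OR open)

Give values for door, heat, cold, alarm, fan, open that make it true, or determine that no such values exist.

door = False; heat = True; cold = False; alarm = False; fan = False; open = True

Set door = False.
Set heat = True.
  then (NOT alarm OR NOT heat) forces alarm = False.
  then (NOT cold OR NOT heat) forces cold = False.
  then (alarm OR NOT fan) forces fan = False.
  then (cold OR open) forces open = True.
All clauses satisfied.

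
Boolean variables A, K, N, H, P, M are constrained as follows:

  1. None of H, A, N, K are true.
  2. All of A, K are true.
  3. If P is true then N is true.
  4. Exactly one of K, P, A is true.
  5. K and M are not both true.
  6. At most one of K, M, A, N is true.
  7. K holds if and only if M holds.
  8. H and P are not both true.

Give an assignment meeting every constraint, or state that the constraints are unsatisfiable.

Unsatisfiable

Case A = True:
  Constraint (1) is violated (A=T) — contradiction.
Case A = False:
  Constraint (2) is violated (A=F) — contradiction.
Both cases fail — unsatisfiable.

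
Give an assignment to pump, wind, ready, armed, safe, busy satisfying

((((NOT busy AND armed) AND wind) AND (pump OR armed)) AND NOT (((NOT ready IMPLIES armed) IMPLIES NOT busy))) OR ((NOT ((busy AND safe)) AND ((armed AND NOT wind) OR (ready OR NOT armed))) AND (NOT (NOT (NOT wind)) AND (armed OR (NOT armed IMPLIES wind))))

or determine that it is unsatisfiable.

pump = False, wind = False, ready = True, armed = True, safe = False, busy = False

  ((((NOT busy AND armed) AND wind) AND (pump OR armed)) AND NOT (((NOT ready IMPLIES armed) IMPLIES NOT busy))) OR ((NOT ((busy AND safe)) AND ((armed AND NOT wind) OR (ready OR NOT armed))) AND (NOT (NOT (NOT wind)) AND (armed OR (NOT armed IMPLIES wind)))) = True
    (((NOT busy AND armed) AND wind) AND (pump OR armed)) AND NOT (((NOT ready IMPLIES armed) IMPLIES NOT busy)) = False
      ((NOT busy AND armed) AND wind) AND (pump OR armed) = False
        (NOT busy AND armed) AND wind = False
          NOT busy AND armed = True
            NOT busy = True
        pump OR armed = True
      NOT (((NOT ready IMPLIES armed) IMPLIES NOT busy)) = False
        (NOT ready IMPLIES armed) IMPLIES NOT busy = True
          NOT ready IMPLIES armed = True
            NOT ready = False
          NOT busy = True
    (NOT ((busy AND safe)) AND ((armed AND NOT wind) OR (ready OR NOT armed))) AND (NOT (NOT (NOT wind)) AND (armed OR (NOT armed IMPLIES wind))) = True
      NOT ((busy AND safe)) AND ((armed AND NOT wind) OR (ready OR NOT armed)) = True
        NOT ((busy AND safe)) = True
          busy AND safe = False
        (armed AND NOT wind) OR (ready OR NOT armed) = True
          armed AND NOT wind = True
            NOT wind = True
          ready OR NOT armed = True
            NOT armed = False
      NOT (NOT (NOT wind)) AND (armed OR (NOT armed IMPLIES wind)) = True
        NOT (NOT (NOT wind)) = True
          NOT (NOT wind) = False
            NOT wind = True
        armed OR (NOT armed IMPLIES wind) = True
          NOT armed IMPLIES wind = True
            NOT armed = False
The formula evaluates to True.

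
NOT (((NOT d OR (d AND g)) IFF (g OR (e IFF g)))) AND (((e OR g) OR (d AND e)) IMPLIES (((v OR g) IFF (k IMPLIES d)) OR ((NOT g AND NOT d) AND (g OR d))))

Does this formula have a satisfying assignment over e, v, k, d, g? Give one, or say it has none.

e: False, v: True, k: True, d: True, g: False

  NOT (((NOT d OR (d AND g)) IFF (g OR (e IFF g)))) = True
    (NOT d OR (d AND g)) IFF (g OR (e IFF g)) = False
      NOT d OR (d AND g) = False
        NOT d = False
        d AND g = False
      g OR (e IFF g) = True
        e IFF g = True
  ((e OR g) OR (d AND e)) IMPLIES (((v OR g) IFF (k IMPLIES d)) OR ((NOT g AND NOT d) AND (g OR d))) = True
    (e OR g) OR (d AND e) = False
      e OR g = False
      d AND e = False
    ((v OR g) IFF (k IMPLIES d)) OR ((NOT g AND NOT d) AND (g OR d)) = True
      (v OR g) IFF (k IMPLIES d) = True
        v OR g = True
        k IMPLIES d = True
      (NOT g AND NOT d) AND (g OR d) = False
        NOT g AND NOT d = False
          NOT g = True
          NOT d = False
        g OR d = True
Both conjuncts True, so the formula holds.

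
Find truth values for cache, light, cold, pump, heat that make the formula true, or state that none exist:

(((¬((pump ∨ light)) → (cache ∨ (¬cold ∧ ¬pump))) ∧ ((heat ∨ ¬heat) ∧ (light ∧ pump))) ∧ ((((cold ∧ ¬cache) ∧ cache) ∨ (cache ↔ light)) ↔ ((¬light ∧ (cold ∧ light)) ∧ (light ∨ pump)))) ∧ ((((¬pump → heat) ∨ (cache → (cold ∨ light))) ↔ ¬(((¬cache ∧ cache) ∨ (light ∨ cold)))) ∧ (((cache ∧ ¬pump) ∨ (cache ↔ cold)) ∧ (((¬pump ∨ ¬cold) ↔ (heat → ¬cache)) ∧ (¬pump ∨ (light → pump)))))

Case light = True: the conjunct ((¬pump → heat) ∨ (cache → (cold ∨ light))) ↔ ¬(((¬cache ∧ cache) ∨ (light ∨ cold))) becomes ((¬pump → heat) ∨ True) ↔ ¬True = False.
Case light = False: the conjunct light is False.
Both cases fail — unsatisfiable.

UNSATISFIABLE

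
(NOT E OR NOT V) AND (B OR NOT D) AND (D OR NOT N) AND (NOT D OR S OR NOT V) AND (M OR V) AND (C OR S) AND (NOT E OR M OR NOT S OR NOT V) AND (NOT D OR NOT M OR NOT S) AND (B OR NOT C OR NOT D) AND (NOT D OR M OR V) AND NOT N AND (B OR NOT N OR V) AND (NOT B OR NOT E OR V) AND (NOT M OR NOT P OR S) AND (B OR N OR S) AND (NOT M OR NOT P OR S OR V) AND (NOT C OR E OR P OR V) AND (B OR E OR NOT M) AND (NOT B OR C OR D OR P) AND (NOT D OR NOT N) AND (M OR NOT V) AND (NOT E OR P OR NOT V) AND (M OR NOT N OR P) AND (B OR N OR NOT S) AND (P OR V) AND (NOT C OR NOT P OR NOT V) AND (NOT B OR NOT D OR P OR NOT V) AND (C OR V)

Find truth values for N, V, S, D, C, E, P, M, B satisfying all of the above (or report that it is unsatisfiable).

N = False; V = True; S = True; D = False; C = True; E = False; P = False; M = True; B = True

Unit clause (NOT N) forces N = False.
Set V = True.
  then (NOT E OR NOT V) forces E = False.
  then (M OR NOT V) forces M = True.
  then (B OR E OR NOT M) forces B = True.
Set S = True.
  then (NOT D OR NOT M OR NOT S) forces D = False.
Set C = True.
  then (NOT C OR NOT P OR NOT V) forces P = False.
All clauses satisfied.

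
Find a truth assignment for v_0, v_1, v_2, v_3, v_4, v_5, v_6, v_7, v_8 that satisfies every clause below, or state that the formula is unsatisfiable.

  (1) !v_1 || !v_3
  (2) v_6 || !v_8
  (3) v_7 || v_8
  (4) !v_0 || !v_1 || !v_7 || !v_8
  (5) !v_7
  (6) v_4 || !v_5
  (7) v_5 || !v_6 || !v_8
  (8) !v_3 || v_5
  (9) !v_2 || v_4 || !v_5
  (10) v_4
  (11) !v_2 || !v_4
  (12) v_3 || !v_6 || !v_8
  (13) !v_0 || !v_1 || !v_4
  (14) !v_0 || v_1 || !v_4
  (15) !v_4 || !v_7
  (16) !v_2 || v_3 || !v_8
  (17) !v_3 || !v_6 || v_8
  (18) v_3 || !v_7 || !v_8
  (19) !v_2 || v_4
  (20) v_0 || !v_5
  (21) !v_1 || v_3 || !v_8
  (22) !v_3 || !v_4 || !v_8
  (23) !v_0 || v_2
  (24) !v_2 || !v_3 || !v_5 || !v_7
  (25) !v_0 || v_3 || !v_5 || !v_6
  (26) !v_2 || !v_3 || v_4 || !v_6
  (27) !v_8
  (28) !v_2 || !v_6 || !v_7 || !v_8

UNSATISFIABLE

Case v_7 = True:
  Clause (!v_7) is falsified — contradiction.
Case v_7 = False:
  (v_7 || v_8) forces v_8 = True.
  Clause (!v_8) is falsified — contradiction.
Both cases fail, so the formula is unsatisfiable.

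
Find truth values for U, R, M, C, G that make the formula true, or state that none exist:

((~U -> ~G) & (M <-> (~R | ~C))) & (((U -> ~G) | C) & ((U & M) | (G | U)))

U = True, R = True, M = False, C = True, G = False

  (~U -> ~G) & (M <-> (~R | ~C)) = True
    ~U -> ~G = True
      ~U = False
      ~G = True
    M <-> (~R | ~C) = True
      ~R | ~C = False
        ~R = False
        ~C = False
  ((U -> ~G) | C) & ((U & M) | (G | U)) = True
    (U -> ~G) | C = True
      U -> ~G = True
        ~G = True
    (U & M) | (G | U) = True
      U & M = False
      G | U = True
Both conjuncts True, so the formula holds.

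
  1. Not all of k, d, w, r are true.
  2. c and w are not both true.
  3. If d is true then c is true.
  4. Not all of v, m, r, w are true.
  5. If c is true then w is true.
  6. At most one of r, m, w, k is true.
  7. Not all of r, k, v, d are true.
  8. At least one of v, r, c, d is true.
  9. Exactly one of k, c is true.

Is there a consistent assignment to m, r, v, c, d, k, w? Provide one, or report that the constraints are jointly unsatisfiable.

m = False; r = False; v = True; c = False; d = False; k = True; w = False

  (1) {k, d, w, r}: 1/4 true — not all ✓
  (2) c=F, w=F — not both ✓
  (3) d=F ⇒ c: vacuous ✓
  (4) {v, m, r, w}: 1/4 true — not all ✓
  (5) c=F ⇒ w: vacuous ✓
  (6) {r, m, w, k}: 1 true — at most one ✓
  (7) {r, k, v, d}: 2/4 true — not all ✓
  (8) {v, r, c, d}: 1 true — at least one ✓
  (9) {k, c}: 1 true — exactly one ✓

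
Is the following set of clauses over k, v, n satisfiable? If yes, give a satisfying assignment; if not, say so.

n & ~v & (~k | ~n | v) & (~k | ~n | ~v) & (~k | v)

Unit clause (n) forces n = True.
Unit clause (~v) forces v = False.
In (~k | ~n | v) only ~k is left, so k = False.
Check each clause:
  (n): n holds.
  (~v): ~v holds.
  (~k | ~n | v): ~k holds.
  (~k | ~n | ~v): ~k holds.
  (~k | v): ~k holds.
All clauses satisfied.

k = False, v = False, n = True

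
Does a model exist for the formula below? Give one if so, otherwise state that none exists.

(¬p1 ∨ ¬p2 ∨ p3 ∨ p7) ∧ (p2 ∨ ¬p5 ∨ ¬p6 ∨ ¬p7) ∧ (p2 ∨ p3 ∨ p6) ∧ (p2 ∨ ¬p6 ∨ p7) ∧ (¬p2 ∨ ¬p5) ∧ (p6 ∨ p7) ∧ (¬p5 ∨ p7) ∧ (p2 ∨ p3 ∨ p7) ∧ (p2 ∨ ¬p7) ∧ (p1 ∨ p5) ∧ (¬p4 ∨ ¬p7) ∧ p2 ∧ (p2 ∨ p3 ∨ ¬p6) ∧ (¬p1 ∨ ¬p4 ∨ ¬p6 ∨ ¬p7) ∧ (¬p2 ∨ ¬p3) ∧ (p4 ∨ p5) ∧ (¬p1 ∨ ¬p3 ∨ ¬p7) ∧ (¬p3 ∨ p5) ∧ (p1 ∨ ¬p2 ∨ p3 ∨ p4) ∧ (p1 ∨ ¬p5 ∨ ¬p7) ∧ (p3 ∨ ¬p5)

Unsatisfiable — no assignment works.

Case p2 = True:
  (¬p2 ∨ ¬p5) forces p5 = False.
  (p1 ∨ p5) forces p1 = True.
  (¬p2 ∨ ¬p3) forces p3 = False.
  (¬p1 ∨ ¬p2 ∨ p3 ∨ p7) forces p7 = True.
  (¬p4 ∨ ¬p7) forces p4 = False.
  Clause (p4 ∨ p5) is falsified — contradiction.
Case p2 = False:
  Clause (p2) is falsified — contradiction.
Both cases fail, so the formula is unsatisfiable.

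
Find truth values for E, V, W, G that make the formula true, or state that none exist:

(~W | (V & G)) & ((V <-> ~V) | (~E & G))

E = False; V = False; W = False; G = True

  ~W | (V & G) = True
    ~W = True
    V & G = False
  (V <-> ~V) | (~E & G) = True
    V <-> ~V = False
      ~V = True
    ~E & G = True
      ~E = True
Both conjuncts True, so the formula holds.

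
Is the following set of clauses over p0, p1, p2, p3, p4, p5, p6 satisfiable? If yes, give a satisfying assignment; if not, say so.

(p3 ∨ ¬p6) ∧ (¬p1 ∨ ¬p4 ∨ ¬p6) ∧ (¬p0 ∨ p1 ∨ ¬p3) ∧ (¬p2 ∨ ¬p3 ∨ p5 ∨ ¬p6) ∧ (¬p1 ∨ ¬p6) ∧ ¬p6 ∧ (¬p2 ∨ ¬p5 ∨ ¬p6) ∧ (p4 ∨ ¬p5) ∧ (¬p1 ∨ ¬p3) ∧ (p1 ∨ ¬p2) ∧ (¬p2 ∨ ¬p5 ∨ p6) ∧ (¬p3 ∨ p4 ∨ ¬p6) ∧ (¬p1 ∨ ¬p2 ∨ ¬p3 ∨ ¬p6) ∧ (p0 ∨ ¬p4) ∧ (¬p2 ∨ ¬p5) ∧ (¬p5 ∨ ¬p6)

p0=T; p1=T; p2=T; p3=F; p4=T; p5=F; p6=F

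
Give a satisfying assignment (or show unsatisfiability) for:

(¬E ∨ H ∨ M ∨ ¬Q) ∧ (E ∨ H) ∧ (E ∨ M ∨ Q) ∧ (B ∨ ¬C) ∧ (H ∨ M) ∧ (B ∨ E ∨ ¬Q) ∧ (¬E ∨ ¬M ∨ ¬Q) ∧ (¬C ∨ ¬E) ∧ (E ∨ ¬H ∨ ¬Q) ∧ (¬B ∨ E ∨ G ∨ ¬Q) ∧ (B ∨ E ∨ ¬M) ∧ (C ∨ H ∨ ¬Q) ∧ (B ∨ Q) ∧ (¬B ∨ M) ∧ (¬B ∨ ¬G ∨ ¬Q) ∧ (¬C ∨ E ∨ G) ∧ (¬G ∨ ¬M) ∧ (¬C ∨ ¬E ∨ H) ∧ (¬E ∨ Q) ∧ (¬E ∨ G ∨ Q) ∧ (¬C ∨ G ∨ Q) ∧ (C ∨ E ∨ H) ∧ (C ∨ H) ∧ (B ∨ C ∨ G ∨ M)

H: True, C: False, G: False, B: True, E: False, M: True, Q: False

Try H = False:
  (E ∨ H) forces E = True.
  (H ∨ M) forces M = True.
  (¬E ∨ ¬M ∨ ¬Q) forces Q = False.
  clause (¬E ∨ Q) is falsified — backtrack.
So H = True.
Set C = False.
Set G = False.
Set B = True.
  then (¬B ∨ M) forces M = True.
Try E = True:
  (¬E ∨ ¬M ∨ ¬Q) forces Q = False.
  clause (¬E ∨ Q) is falsified — backtrack.
So E = False.
  then (E ∨ ¬H ∨ ¬Q) forces Q = False.
All clauses satisfied.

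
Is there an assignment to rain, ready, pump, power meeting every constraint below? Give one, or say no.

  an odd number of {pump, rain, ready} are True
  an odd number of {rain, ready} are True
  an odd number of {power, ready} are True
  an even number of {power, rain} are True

rain=T, ready=F, pump=F, power=T

{pump, rain, ready}: 1 true → odd ✓
{rain, ready}: 1 true → odd ✓
{power, ready}: 1 true → odd ✓
{power, rain}: 2 true → even ✓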